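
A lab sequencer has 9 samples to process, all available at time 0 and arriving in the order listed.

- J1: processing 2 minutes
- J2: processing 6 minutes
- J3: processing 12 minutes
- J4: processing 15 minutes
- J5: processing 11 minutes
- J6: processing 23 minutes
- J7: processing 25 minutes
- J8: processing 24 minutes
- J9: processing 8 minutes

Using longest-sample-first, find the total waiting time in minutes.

684

LPT (decreasing processing time): J7 J8 J6 J4 J3 J5 J9 J2 J1.
J7: waits 0, runs 0→25
J8: waits 25, runs 25→49
J6: waits 49, runs 49→72
J4: waits 72, runs 72→87
J3: waits 87, runs 87→99
J5: waits 99, runs 99→110
J9: waits 110, runs 110→118
J2: waits 118, runs 118→124
J1: waits 124, runs 124→126
Sum = 0+25+49+72+87+99+110+118+124 = 684.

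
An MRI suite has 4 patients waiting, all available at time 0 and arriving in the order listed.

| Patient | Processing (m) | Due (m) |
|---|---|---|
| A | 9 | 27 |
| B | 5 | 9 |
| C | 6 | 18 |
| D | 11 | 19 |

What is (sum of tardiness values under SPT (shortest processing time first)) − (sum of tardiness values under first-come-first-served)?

-7

SPT (increasing processing time): B C A D.
B: 0→5, due 9, tardiness 0
C: 5→11, due 18, tardiness 0
A: 11→20, due 27, tardiness 0
D: 20→31, due 19, tardiness 12
Sum = 0+0+0+12 = 12.
FIFO (arrival order): A B C D.
A: 0→9, due 27, tardiness 0
B: 9→14, due 9, tardiness 5
C: 14→20, due 18, tardiness 2
D: 20→31, due 19, tardiness 12
Sum = 0+5+2+12 = 19.
Difference = 12 − 19 = -7.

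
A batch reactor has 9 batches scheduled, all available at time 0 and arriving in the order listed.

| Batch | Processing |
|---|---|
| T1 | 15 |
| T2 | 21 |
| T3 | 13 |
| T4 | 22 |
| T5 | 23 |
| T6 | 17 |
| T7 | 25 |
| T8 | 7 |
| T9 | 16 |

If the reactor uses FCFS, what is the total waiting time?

FIFO (arrival order): T1 T2 T3 T4 T5 T6 T7 T8 T9.
T1: waits 0, runs 0→15
T2: waits 15, runs 15→36
T3: waits 36, runs 36→49
T4: waits 49, runs 49→71
T5: waits 71, runs 71→94
T6: waits 94, runs 94→111
T7: waits 111, runs 111→136
T8: waits 136, runs 136→143
T9: waits 143, runs 143→159
Sum = 0+15+36+49+71+94+111+136+143 = 655.

655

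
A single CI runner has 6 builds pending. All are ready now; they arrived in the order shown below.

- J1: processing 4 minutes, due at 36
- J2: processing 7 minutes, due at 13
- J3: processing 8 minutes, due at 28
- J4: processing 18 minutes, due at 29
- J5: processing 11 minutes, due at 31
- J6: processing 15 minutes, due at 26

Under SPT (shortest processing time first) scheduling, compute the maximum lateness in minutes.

34

SPT (increasing processing time): J1 J2 J3 J5 J6 J4.
J1: 0→4, due 36, lateness -32
J2: 4→11, due 13, lateness -2
J3: 11→19, due 28, lateness -9
J5: 19→30, due 31, lateness -1
J6: 30→45, due 26, lateness 19
J4: 45→63, due 29, lateness 34
Maximum = 34.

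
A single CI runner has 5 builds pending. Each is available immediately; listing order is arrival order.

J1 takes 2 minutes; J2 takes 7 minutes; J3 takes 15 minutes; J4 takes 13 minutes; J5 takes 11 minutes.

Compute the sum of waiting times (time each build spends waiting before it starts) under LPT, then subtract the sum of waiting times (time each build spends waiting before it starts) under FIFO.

56

LPT (decreasing processing time): J3 J4 J5 J2 J1.
J3: waits 0, runs 0→15
J4: waits 15, runs 15→28
J5: waits 28, runs 28→39
J2: waits 39, runs 39→46
J1: waits 46, runs 46→48
Sum = 0+15+28+39+46 = 128.
FIFO (arrival order): J1 J2 J3 J4 J5.
J1: waits 0, runs 0→2
J2: waits 2, runs 2→9
J3: waits 9, runs 9→24
J4: waits 24, runs 24→37
J5: waits 37, runs 37→48
Sum = 0+2+9+24+37 = 72.
Difference = 128 − 72 = 56.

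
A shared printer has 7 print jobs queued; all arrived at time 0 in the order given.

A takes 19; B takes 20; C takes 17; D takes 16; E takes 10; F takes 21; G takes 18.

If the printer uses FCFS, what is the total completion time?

492

FIFO (arrival order): A B C D E F G.
A: 0→19
B: 19→39
C: 39→56
D: 56→72
E: 72→82
F: 82→103
G: 103→121
Sum = 19+39+56+72+82+103+121 = 492.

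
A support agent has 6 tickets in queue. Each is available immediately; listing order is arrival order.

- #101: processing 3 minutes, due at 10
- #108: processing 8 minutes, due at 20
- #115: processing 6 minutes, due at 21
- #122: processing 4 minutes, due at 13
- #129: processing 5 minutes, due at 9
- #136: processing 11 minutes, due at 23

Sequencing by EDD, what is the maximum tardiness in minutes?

14

EDD (increasing due date): #129 #101 #122 #108 #115 #136.
#129: 0→5, due 9, tardiness 0
#101: 5→8, due 10, tardiness 0
#122: 8→12, due 13, tardiness 0
#108: 12→20, due 20, tardiness 0
#115: 20→26, due 21, tardiness 5
#136: 26→37, due 23, tardiness 14
Maximum = 14.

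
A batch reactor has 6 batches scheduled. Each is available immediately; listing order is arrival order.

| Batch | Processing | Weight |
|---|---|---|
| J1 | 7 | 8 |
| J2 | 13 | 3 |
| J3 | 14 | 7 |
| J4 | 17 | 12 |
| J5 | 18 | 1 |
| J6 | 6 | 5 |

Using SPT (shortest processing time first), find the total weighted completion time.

1251

SPT (increasing processing time): J6 J1 J2 J3 J4 J5.
J6: finishes 6, weight 5, w·C = 30
J1: finishes 13, weight 8, w·C = 104
J2: finishes 26, weight 3, w·C = 78
J3: finishes 40, weight 7, w·C = 280
J4: finishes 57, weight 12, w·C = 684
J5: finishes 75, weight 1, w·C = 75
Sum = 30+104+78+280+684+75 = 1251.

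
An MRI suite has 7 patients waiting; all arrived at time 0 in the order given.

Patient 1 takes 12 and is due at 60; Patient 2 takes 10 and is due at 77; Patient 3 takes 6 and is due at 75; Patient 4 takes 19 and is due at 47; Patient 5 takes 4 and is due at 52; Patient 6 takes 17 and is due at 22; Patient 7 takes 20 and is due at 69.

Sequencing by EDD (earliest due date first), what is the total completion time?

383

EDD (increasing due date): Patient 6 Patient 4 Patient 5 Patient 1 Patient 7 Patient 3 Patient 2.
Patient 6: 0→17
Patient 4: 17→36
Patient 5: 36→40
Patient 1: 40→52
Patient 7: 52→72
Patient 3: 72→78
Patient 2: 78→88
Sum = 17+36+40+52+72+78+88 = 383.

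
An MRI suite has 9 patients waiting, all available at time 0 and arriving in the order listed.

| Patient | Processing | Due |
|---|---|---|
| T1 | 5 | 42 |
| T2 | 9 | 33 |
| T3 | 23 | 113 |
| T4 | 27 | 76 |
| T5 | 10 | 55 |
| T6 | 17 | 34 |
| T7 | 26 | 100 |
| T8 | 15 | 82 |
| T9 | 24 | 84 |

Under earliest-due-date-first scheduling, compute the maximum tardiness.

43

EDD (increasing due date): T2 T6 T1 T5 T4 T8 T9 T7 T3.
T2: 0→9, due 33, tardiness 0
T6: 9→26, due 34, tardiness 0
T1: 26→31, due 42, tardiness 0
T5: 31→41, due 55, tardiness 0
T4: 41→68, due 76, tardiness 0
T8: 68→83, due 82, tardiness 1
T9: 83→107, due 84, tardiness 23
T7: 107→133, due 100, tardiness 33
T3: 133→156, due 113, tardiness 43
Maximum = 43.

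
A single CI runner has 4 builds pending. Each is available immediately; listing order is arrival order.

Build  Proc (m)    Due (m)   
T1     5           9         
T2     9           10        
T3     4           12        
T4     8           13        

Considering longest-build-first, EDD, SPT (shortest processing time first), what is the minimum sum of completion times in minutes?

56

LPT (decreasing processing time): T2 T4 T1 T3.
T2: 0→9
T4: 9→17
T1: 17→22
T3: 22→26
Sum = 9+17+22+26 = 74.
EDD (increasing due date): T1 T2 T3 T4.
T1: 0→5
T2: 5→14
T3: 14→18
T4: 18→26
Sum = 5+14+18+26 = 63.
SPT (increasing processing time): T3 T1 T4 T2.
T3: 0→4
T1: 4→9
T4: 9→17
T2: 17→26
Sum = 4+9+17+26 = 56.
LPT 74, EDD 63, SPT 56 → minimum 56.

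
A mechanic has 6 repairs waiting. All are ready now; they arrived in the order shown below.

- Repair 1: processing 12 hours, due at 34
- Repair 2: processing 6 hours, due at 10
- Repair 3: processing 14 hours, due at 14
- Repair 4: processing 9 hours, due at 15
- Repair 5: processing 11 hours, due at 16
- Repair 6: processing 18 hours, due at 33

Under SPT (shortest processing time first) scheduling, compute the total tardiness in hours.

SPT (increasing processing time): Repair 2 Repair 4 Repair 5 Repair 1 Repair 3 Repair 6.
Repair 2: 0→6, due 10, tardiness 0
Repair 4: 6→15, due 15, tardiness 0
Repair 5: 15→26, due 16, tardiness 10
Repair 1: 26→38, due 34, tardiness 4
Repair 3: 38→52, due 14, tardiness 38
Repair 6: 52→70, due 33, tardiness 37
Sum = 0+0+10+4+38+37 = 89.

89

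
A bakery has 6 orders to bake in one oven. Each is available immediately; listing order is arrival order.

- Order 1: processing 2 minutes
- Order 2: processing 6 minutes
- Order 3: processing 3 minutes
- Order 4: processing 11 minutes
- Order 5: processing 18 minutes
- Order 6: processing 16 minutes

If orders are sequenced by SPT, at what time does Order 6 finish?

38

SPT (increasing processing time): Order 1 Order 3 Order 2 Order 4 Order 6 Order 5.
Order 1: 0→2
Order 3: 2→5
Order 2: 5→11
Order 4: 11→22
Order 6: 22→38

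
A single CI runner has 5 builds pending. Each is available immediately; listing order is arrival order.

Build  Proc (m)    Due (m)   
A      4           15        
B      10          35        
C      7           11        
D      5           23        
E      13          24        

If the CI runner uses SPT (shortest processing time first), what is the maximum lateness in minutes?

SPT (increasing processing time): A D C B E.
A: 0→4, due 15, lateness -11
D: 4→9, due 23, lateness -14
C: 9→16, due 11, lateness 5
B: 16→26, due 35, lateness -9
E: 26→39, due 24, lateness 15
Maximum = 15.

15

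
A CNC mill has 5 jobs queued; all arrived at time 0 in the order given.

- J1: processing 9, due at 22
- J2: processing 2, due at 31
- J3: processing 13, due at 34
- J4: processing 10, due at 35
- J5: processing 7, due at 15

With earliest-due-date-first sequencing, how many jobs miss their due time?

EDD (increasing due date): J5 J1 J2 J3 J4.
J5: 0→7, due 15, tardiness 0
J1: 7→16, due 22, tardiness 0
J2: 16→18, due 31, tardiness 0
J3: 18→31, due 34, tardiness 0
J4: 31→41, due 35, tardiness 6
Late jobs: 1.

1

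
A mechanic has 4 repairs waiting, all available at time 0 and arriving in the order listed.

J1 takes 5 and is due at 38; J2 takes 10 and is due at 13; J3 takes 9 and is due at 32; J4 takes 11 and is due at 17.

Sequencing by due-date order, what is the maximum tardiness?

4

EDD (increasing due date): J2 J4 J3 J1.
J2: 0→10, due 13, tardiness 0
J4: 10→21, due 17, tardiness 4
J3: 21→30, due 32, tardiness 0
J1: 30→35, due 38, tardiness 0
Maximum = 4.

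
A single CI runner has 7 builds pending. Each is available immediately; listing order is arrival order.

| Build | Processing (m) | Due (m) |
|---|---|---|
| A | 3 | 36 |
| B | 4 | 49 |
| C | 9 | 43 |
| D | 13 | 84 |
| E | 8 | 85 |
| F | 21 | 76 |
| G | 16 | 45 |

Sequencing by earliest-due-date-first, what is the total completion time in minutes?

EDD (increasing due date): A C G B F D E.
A: 0→3
C: 3→12
G: 12→28
B: 28→32
F: 32→53
D: 53→66
E: 66→74
Sum = 3+12+28+32+53+66+74 = 268.

268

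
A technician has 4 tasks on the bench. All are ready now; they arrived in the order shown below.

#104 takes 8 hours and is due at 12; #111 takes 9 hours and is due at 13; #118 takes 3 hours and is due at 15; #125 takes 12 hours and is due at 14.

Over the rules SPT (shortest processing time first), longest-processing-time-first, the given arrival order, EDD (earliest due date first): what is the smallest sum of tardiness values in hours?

SPT (increasing processing time): #118 #104 #111 #125.
#118: 0→3, due 15, tardiness 0
#104: 3→11, due 12, tardiness 0
#111: 11→20, due 13, tardiness 7
#125: 20→32, due 14, tardiness 18
Sum = 0+0+7+18 = 25.
LPT (decreasing processing time): #125 #111 #104 #118.
#125: 0→12, due 14, tardiness 0
#111: 12→21, due 13, tardiness 8
#104: 21→29, due 12, tardiness 17
#118: 29→32, due 15, tardiness 17
Sum = 0+8+17+17 = 42.
FIFO (arrival order): #104 #111 #118 #125.
#104: 0→8, due 12, tardiness 0
#111: 8→17, due 13, tardiness 4
#118: 17→20, due 15, tardiness 5
#125: 20→32, due 14, tardiness 18
Sum = 0+4+5+18 = 27.
EDD (increasing due date): #104 #111 #125 #118.
#104: 0→8, due 12, tardiness 0
#111: 8→17, due 13, tardiness 4
#125: 17→29, due 14, tardiness 15
#118: 29→32, due 15, tardiness 17
Sum = 0+4+15+17 = 36.
SPT 25, LPT 42, FIFO 27, EDD 36 → minimum 25.

25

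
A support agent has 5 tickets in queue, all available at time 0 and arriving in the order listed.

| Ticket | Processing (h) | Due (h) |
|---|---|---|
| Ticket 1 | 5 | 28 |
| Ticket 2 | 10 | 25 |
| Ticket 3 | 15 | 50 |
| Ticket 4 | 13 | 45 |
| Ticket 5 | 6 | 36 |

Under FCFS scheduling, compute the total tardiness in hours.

FIFO (arrival order): Ticket 1 Ticket 2 Ticket 3 Ticket 4 Ticket 5.
Ticket 1: 0→5, due 28, tardiness 0
Ticket 2: 5→15, due 25, tardiness 0
Ticket 3: 15→30, due 50, tardiness 0
Ticket 4: 30→43, due 45, tardiness 0
Ticket 5: 43→49, due 36, tardiness 13
Sum = 0+0+0+0+13 = 13.

13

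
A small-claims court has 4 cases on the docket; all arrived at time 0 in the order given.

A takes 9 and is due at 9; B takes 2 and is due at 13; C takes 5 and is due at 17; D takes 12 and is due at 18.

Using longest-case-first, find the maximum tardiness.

15

LPT (decreasing processing time): D A C B.
D: 0→12, due 18, tardiness 0
A: 12→21, due 9, tardiness 12
C: 21→26, due 17, tardiness 9
B: 26→28, due 13, tardiness 15
Maximum = 15.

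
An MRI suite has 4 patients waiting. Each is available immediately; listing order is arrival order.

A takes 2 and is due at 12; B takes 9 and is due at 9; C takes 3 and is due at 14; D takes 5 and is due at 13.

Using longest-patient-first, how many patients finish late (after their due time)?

LPT (decreasing processing time): B D C A.
B: 0→9, due 9, tardiness 0
D: 9→14, due 13, tardiness 1
C: 14→17, due 14, tardiness 3
A: 17→19, due 12, tardiness 7
Late patients: 3.

3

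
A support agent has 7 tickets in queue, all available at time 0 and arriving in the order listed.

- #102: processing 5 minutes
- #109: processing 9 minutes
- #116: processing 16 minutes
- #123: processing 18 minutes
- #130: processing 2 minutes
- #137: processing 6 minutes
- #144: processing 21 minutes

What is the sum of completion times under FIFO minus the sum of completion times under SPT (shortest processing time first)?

FIFO (arrival order): #102 #109 #116 #123 #130 #137 #144.
#102: 0→5
#109: 5→14
#116: 14→30
#123: 30→48
#130: 48→50
#137: 50→56
#144: 56→77
Sum = 5+14+30+48+50+56+77 = 280.
SPT (increasing processing time): #130 #102 #137 #109 #116 #123 #144.
#130: 0→2
#102: 2→7
#137: 7→13
#109: 13→22
#116: 22→38
#123: 38→56
#144: 56→77
Sum = 2+7+13+22+38+56+77 = 215.
Difference = 280 − 215 = 65.

65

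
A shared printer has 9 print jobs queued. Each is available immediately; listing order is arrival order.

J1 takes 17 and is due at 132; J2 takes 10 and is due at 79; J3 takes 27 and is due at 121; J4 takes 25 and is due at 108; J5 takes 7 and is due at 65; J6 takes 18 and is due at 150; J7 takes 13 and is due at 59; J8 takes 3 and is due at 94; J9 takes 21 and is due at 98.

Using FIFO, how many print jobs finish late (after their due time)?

FIFO (arrival order): J1 J2 J3 J4 J5 J6 J7 J8 J9.
J1: 0→17, due 132, tardiness 0
J2: 17→27, due 79, tardiness 0
J3: 27→54, due 121, tardiness 0
J4: 54→79, due 108, tardiness 0
J5: 79→86, due 65, tardiness 21
J6: 86→104, due 150, tardiness 0
J7: 104→117, due 59, tardiness 58
J8: 117→120, due 94, tardiness 26
J9: 120→141, due 98, tardiness 43
Late print jobs: 4.

4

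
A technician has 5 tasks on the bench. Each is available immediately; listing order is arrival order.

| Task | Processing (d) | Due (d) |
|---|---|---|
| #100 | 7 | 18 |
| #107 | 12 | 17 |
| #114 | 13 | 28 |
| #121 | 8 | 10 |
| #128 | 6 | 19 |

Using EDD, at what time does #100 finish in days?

EDD (increasing due date): #121 #107 #100 #128 #114.
#121: 0→8
#107: 8→20
#100: 20→27

27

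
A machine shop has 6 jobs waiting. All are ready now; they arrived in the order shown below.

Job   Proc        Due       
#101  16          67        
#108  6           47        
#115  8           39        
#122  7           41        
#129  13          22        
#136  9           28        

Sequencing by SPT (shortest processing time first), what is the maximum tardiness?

21

SPT (increasing processing time): #108 #122 #115 #136 #129 #101.
#108: 0→6, due 47, tardiness 0
#122: 6→13, due 41, tardiness 0
#115: 13→21, due 39, tardiness 0
#136: 21→30, due 28, tardiness 2
#129: 30→43, due 22, tardiness 21
#101: 43→59, due 67, tardiness 0
Maximum = 21.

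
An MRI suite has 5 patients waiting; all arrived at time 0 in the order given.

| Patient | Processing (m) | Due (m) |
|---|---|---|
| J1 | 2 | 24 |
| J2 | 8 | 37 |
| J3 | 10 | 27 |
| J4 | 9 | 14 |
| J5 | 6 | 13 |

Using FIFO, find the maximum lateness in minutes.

22

FIFO (arrival order): J1 J2 J3 J4 J5.
J1: 0→2, due 24, lateness -22
J2: 2→10, due 37, lateness -27
J3: 10→20, due 27, lateness -7
J4: 20→29, due 14, lateness 15
J5: 29→35, due 13, lateness 22
Maximum = 22.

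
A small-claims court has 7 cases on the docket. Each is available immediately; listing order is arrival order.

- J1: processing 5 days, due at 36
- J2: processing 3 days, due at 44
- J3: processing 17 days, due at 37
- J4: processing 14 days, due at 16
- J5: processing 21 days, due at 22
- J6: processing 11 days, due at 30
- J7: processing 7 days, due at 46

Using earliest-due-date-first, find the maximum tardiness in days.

32

EDD (increasing due date): J4 J5 J6 J1 J3 J2 J7.
J4: 0→14, due 16, tardiness 0
J5: 14→35, due 22, tardiness 13
J6: 35→46, due 30, tardiness 16
J1: 46→51, due 36, tardiness 15
J3: 51→68, due 37, tardiness 31
J2: 68→71, due 44, tardiness 27
J7: 71→78, due 46, tardiness 32
Maximum = 32.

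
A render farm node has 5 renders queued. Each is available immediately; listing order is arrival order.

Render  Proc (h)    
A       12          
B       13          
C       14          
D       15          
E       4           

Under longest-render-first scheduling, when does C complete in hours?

29

LPT (decreasing processing time): D C B A E.
D: 0→15
C: 15→29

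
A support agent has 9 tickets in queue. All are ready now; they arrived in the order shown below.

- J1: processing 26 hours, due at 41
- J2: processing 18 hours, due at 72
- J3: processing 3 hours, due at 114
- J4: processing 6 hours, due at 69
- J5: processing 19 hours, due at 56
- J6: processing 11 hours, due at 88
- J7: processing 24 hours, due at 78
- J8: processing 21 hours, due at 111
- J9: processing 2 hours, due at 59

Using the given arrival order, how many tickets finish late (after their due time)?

4

FIFO (arrival order): J1 J2 J3 J4 J5 J6 J7 J8 J9.
J1: 0→26, due 41, tardiness 0
J2: 26→44, due 72, tardiness 0
J3: 44→47, due 114, tardiness 0
J4: 47→53, due 69, tardiness 0
J5: 53→72, due 56, tardiness 16
J6: 72→83, due 88, tardiness 0
J7: 83→107, due 78, tardiness 29
J8: 107→128, due 111, tardiness 17
J9: 128→130, due 59, tardiness 71
Late tickets: 4.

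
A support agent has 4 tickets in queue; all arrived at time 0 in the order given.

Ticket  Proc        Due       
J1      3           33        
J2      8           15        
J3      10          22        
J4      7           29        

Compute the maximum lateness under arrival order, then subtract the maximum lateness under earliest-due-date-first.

FIFO (arrival order): J1 J2 J3 J4.
J1: 0→3, due 33, lateness -30
J2: 3→11, due 15, lateness -4
J3: 11→21, due 22, lateness -1
J4: 21→28, due 29, lateness -1
Maximum = -1.
EDD (increasing due date): J2 J3 J4 J1.
J2: 0→8, due 15, lateness -7
J3: 8→18, due 22, lateness -4
J4: 18→25, due 29, lateness -4
J1: 25→28, due 33, lateness -5
Maximum = -4.
Difference = -1 − -4 = 3.

3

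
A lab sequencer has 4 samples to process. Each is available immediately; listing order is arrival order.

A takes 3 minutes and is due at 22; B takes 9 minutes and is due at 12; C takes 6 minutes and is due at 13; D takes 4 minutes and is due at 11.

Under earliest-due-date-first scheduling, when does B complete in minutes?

EDD (increasing due date): D B C A.
D: 0→4
B: 4→13

13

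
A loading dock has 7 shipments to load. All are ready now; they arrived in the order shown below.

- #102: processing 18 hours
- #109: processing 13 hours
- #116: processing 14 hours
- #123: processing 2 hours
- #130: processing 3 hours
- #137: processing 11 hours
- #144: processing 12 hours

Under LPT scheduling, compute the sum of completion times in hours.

364

LPT (decreasing processing time): #102 #116 #109 #144 #137 #130 #123.
#102: 0→18
#116: 18→32
#109: 32→45
#144: 45→57
#137: 57→68
#130: 68→71
#123: 71→73
Sum = 18+32+45+57+68+71+73 = 364.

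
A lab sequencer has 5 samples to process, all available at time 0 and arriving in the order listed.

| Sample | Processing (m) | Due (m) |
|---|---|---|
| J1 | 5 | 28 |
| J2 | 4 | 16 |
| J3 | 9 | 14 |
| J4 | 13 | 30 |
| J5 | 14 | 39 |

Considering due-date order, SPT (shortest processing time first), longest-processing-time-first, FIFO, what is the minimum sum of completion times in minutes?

EDD (increasing due date): J3 J2 J1 J4 J5.
J3: 0→9
J2: 9→13
J1: 13→18
J4: 18→31
J5: 31→45
Sum = 9+13+18+31+45 = 116.
SPT (increasing processing time): J2 J1 J3 J4 J5.
J2: 0→4
J1: 4→9
J3: 9→18
J4: 18→31
J5: 31→45
Sum = 4+9+18+31+45 = 107.
LPT (decreasing processing time): J5 J4 J3 J1 J2.
J5: 0→14
J4: 14→27
J3: 27→36
J1: 36→41
J2: 41→45
Sum = 14+27+36+41+45 = 163.
FIFO (arrival order): J1 J2 J3 J4 J5.
J1: 0→5
J2: 5→9
J3: 9→18
J4: 18→31
J5: 31→45
Sum = 5+9+18+31+45 = 108.
EDD 116, SPT 107, LPT 163, FIFO 108 → minimum 107.

107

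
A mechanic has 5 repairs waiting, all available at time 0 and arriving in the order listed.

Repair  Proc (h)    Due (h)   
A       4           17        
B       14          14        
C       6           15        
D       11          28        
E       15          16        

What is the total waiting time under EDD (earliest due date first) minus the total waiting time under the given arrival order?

EDD (increasing due date): B C E A D.
B: waits 0, runs 0→14
C: waits 14, runs 14→20
E: waits 20, runs 20→35
A: waits 35, runs 35→39
D: waits 39, runs 39→50
Sum = 0+14+20+35+39 = 108.
FIFO (arrival order): A B C D E.
A: waits 0, runs 0→4
B: waits 4, runs 4→18
C: waits 18, runs 18→24
D: waits 24, runs 24→35
E: waits 35, runs 35→50
Sum = 0+4+18+24+35 = 81.
Difference = 108 − 81 = 27.

27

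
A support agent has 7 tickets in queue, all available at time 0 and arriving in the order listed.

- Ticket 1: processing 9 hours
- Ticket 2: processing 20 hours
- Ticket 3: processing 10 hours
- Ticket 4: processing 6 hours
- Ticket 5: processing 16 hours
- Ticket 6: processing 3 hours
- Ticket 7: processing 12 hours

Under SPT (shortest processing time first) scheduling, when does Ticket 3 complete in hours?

SPT (increasing processing time): Ticket 6 Ticket 4 Ticket 1 Ticket 3 Ticket 7 Ticket 5 Ticket 2.
Ticket 6: 0→3
Ticket 4: 3→9
Ticket 1: 9→18
Ticket 3: 18→28

28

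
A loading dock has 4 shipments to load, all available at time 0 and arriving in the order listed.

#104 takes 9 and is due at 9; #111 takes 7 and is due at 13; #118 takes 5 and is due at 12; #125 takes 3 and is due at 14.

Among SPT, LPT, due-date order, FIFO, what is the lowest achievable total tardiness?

SPT (increasing processing time): #125 #118 #111 #104.
#125: 0→3, due 14, tardiness 0
#118: 3→8, due 12, tardiness 0
#111: 8→15, due 13, tardiness 2
#104: 15→24, due 9, tardiness 15
Sum = 0+0+2+15 = 17.
LPT (decreasing processing time): #104 #111 #118 #125.
#104: 0→9, due 9, tardiness 0
#111: 9→16, due 13, tardiness 3
#118: 16→21, due 12, tardiness 9
#125: 21→24, due 14, tardiness 10
Sum = 0+3+9+10 = 22.
EDD (increasing due date): #104 #118 #111 #125.
#104: 0→9, due 9, tardiness 0
#118: 9→14, due 12, tardiness 2
#111: 14→21, due 13, tardiness 8
#125: 21→24, due 14, tardiness 10
Sum = 0+2+8+10 = 20.
FIFO (arrival order): #104 #111 #118 #125.
#104: 0→9, due 9, tardiness 0
#111: 9→16, due 13, tardiness 3
#118: 16→21, due 12, tardiness 9
#125: 21→24, due 14, tardiness 10
Sum = 0+3+9+10 = 22.
SPT 17, LPT 22, EDD 20, FIFO 22 → minimum 17.

17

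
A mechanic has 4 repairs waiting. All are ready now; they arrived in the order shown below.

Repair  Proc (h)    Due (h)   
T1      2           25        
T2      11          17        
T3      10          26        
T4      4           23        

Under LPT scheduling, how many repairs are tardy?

2

LPT (decreasing processing time): T2 T3 T4 T1.
T2: 0→11, due 17, tardiness 0
T3: 11→21, due 26, tardiness 0
T4: 21→25, due 23, tardiness 2
T1: 25→27, due 25, tardiness 2
Late repairs: 2.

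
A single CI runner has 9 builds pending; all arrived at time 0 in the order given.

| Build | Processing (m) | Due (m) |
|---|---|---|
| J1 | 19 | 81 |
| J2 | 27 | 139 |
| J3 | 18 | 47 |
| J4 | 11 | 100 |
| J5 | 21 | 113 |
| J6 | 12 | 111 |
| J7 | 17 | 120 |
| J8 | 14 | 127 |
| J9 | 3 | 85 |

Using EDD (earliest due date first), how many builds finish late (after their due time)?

EDD (increasing due date): J3 J1 J9 J4 J6 J5 J7 J8 J2.
J3: 0→18, due 47, tardiness 0
J1: 18→37, due 81, tardiness 0
J9: 37→40, due 85, tardiness 0
J4: 40→51, due 100, tardiness 0
J6: 51→63, due 111, tardiness 0
J5: 63→84, due 113, tardiness 0
J7: 84→101, due 120, tardiness 0
J8: 101→115, due 127, tardiness 0
J2: 115→142, due 139, tardiness 3
Late builds: 1.

1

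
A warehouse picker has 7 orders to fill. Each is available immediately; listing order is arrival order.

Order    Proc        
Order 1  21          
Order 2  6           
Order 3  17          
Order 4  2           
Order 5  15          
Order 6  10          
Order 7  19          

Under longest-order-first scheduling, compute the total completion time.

LPT (decreasing processing time): Order 1 Order 7 Order 3 Order 5 Order 6 Order 2 Order 4.
Order 1: 0→21
Order 7: 21→40
Order 3: 40→57
Order 5: 57→72
Order 6: 72→82
Order 2: 82→88
Order 4: 88→90
Sum = 21+40+57+72+82+88+90 = 450.

450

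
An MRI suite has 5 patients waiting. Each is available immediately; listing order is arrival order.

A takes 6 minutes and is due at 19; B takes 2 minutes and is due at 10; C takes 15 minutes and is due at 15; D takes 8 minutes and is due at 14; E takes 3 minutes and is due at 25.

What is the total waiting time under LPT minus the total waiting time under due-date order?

LPT (decreasing processing time): C D A E B.
C: waits 0, runs 0→15
D: waits 15, runs 15→23
A: waits 23, runs 23→29
E: waits 29, runs 29→32
B: waits 32, runs 32→34
Sum = 0+15+23+29+32 = 99.
EDD (increasing due date): B D C A E.
B: waits 0, runs 0→2
D: waits 2, runs 2→10
C: waits 10, runs 10→25
A: waits 25, runs 25→31
E: waits 31, runs 31→34
Sum = 0+2+10+25+31 = 68.
Difference = 99 − 68 = 31.

31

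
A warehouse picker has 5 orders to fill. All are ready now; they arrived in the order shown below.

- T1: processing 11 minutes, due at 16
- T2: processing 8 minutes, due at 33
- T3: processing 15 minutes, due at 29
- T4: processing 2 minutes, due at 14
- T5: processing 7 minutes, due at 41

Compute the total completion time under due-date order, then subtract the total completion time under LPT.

EDD (increasing due date): T4 T1 T3 T2 T5.
T4: 0→2
T1: 2→13
T3: 13→28
T2: 28→36
T5: 36→43
Sum = 2+13+28+36+43 = 122.
LPT (decreasing processing time): T3 T1 T2 T5 T4.
T3: 0→15
T1: 15→26
T2: 26→34
T5: 34→41
T4: 41→43
Sum = 15+26+34+41+43 = 159.
Difference = 122 − 159 = -37.

-37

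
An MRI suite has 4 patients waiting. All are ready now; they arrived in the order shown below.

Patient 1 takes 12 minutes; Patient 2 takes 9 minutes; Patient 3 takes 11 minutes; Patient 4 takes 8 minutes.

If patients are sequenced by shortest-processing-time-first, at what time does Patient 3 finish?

SPT (increasing processing time): Patient 4 Patient 2 Patient 3 Patient 1.
Patient 4: 0→8
Patient 2: 8→17
Patient 3: 17→28

28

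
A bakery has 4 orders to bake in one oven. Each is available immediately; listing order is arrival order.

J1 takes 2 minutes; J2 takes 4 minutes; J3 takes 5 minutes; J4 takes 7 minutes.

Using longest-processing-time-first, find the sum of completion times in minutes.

53

LPT (decreasing processing time): J4 J3 J2 J1.
J4: 0→7
J3: 7→12
J2: 12→16
J1: 16→18
Sum = 7+12+16+18 = 53.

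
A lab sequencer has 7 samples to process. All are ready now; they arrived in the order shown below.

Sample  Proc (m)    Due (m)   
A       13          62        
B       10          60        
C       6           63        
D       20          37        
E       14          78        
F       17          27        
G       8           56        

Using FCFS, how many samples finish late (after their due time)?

3

FIFO (arrival order): A B C D E F G.
A: 0→13, due 62, tardiness 0
B: 13→23, due 60, tardiness 0
C: 23→29, due 63, tardiness 0
D: 29→49, due 37, tardiness 12
E: 49→63, due 78, tardiness 0
F: 63→80, due 27, tardiness 53
G: 80→88, due 56, tardiness 32
Late samples: 3.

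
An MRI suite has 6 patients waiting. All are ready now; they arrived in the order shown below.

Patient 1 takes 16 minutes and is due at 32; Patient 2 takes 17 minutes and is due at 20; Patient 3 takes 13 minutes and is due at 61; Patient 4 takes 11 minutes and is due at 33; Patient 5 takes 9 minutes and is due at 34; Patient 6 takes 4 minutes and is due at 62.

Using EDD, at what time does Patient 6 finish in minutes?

70

EDD (increasing due date): Patient 2 Patient 1 Patient 4 Patient 5 Patient 3 Patient 6.
Patient 2: 0→17
Patient 1: 17→33
Patient 4: 33→44
Patient 5: 44→53
Patient 3: 53→66
Patient 6: 66→70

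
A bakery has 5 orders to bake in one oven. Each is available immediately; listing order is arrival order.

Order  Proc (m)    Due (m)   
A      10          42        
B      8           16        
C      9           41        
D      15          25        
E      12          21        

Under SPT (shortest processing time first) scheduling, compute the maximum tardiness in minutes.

SPT (increasing processing time): B C A E D.
B: 0→8, due 16, tardiness 0
C: 8→17, due 41, tardiness 0
A: 17→27, due 42, tardiness 0
E: 27→39, due 21, tardiness 18
D: 39→54, due 25, tardiness 29
Maximum = 29.

29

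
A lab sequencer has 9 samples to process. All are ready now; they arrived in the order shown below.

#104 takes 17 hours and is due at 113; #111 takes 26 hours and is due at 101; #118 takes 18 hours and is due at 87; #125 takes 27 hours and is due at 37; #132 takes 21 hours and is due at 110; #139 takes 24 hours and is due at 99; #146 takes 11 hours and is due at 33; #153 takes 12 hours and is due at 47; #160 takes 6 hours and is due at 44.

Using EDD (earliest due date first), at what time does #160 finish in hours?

EDD (increasing due date): #146 #125 #160 #153 #118 #139 #111 #132 #104.
#146: 0→11
#125: 11→38
#160: 38→44

44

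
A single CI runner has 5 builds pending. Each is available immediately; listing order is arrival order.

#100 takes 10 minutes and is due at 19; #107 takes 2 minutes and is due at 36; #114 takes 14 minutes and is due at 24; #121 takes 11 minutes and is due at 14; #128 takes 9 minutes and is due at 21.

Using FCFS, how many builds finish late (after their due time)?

FIFO (arrival order): #100 #107 #114 #121 #128.
#100: 0→10, due 19, tardiness 0
#107: 10→12, due 36, tardiness 0
#114: 12→26, due 24, tardiness 2
#121: 26→37, due 14, tardiness 23
#128: 37→46, due 21, tardiness 25
Late builds: 3.

3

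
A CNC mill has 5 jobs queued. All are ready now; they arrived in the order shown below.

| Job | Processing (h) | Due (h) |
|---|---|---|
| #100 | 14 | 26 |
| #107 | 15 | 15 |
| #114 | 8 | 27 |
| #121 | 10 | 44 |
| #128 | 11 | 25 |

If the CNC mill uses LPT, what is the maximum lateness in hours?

31

LPT (decreasing processing time): #107 #100 #128 #121 #114.
#107: 0→15, due 15, lateness 0
#100: 15→29, due 26, lateness 3
#128: 29→40, due 25, lateness 15
#121: 40→50, due 44, lateness 6
#114: 50→58, due 27, lateness 31
Maximum = 31.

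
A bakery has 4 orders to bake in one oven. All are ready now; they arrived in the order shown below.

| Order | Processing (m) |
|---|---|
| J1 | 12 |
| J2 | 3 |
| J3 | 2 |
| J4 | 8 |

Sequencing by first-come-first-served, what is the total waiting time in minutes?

FIFO (arrival order): J1 J2 J3 J4.
J1: waits 0, runs 0→12
J2: waits 12, runs 12→15
J3: waits 15, runs 15→17
J4: waits 17, runs 17→25
Sum = 0+12+15+17 = 44.

44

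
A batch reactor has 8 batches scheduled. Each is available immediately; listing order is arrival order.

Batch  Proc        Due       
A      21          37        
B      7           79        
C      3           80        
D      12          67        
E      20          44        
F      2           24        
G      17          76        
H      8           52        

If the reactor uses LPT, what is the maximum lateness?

66

LPT (decreasing processing time): A E G D H B C F.
A: 0→21, due 37, lateness -16
E: 21→41, due 44, lateness -3
G: 41→58, due 76, lateness -18
D: 58→70, due 67, lateness 3
H: 70→78, due 52, lateness 26
B: 78→85, due 79, lateness 6
C: 85→88, due 80, lateness 8
F: 88→90, due 24, lateness 66
Maximum = 66.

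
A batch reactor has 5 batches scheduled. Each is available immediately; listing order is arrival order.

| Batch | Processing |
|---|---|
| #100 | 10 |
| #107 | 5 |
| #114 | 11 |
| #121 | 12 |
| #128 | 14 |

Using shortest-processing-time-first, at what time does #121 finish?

SPT (increasing processing time): #107 #100 #114 #121 #128.
#107: 0→5
#100: 5→15
#114: 15→26
#121: 26→38

38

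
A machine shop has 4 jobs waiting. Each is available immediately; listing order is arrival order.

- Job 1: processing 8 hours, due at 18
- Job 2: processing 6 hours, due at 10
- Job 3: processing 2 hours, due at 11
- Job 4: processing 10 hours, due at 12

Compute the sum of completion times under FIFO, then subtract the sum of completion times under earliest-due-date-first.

6

FIFO (arrival order): Job 1 Job 2 Job 3 Job 4.
Job 1: 0→8
Job 2: 8→14
Job 3: 14→16
Job 4: 16→26
Sum = 8+14+16+26 = 64.
EDD (increasing due date): Job 2 Job 3 Job 4 Job 1.
Job 2: 0→6
Job 3: 6→8
Job 4: 8→18
Job 1: 18→26
Sum = 6+8+18+26 = 58.
Difference = 64 − 58 = 6.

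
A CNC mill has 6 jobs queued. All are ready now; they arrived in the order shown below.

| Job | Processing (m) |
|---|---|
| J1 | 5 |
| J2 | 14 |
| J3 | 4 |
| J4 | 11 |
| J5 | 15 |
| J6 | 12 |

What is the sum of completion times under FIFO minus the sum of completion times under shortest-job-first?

19

FIFO (arrival order): J1 J2 J3 J4 J5 J6.
J1: 0→5
J2: 5→19
J3: 19→23
J4: 23→34
J5: 34→49
J6: 49→61
Sum = 5+19+23+34+49+61 = 191.
SPT (increasing processing time): J3 J1 J4 J6 J2 J5.
J3: 0→4
J1: 4→9
J4: 9→20
J6: 20→32
J2: 32→46
J5: 46→61
Sum = 4+9+20+32+46+61 = 172.
Difference = 191 − 172 = 19.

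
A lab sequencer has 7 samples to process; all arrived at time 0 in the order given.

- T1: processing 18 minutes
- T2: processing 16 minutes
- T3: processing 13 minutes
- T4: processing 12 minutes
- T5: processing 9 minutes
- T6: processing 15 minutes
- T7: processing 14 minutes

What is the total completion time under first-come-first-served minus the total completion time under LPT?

-19

FIFO (arrival order): T1 T2 T3 T4 T5 T6 T7.
T1: 0→18
T2: 18→34
T3: 34→47
T4: 47→59
T5: 59→68
T6: 68→83
T7: 83→97
Sum = 18+34+47+59+68+83+97 = 406.
LPT (decreasing processing time): T1 T2 T6 T7 T3 T4 T5.
T1: 0→18
T2: 18→34
T6: 34→49
T7: 49→63
T3: 63→76
T4: 76→88
T5: 88→97
Sum = 18+34+49+63+76+88+97 = 425.
Difference = 406 − 425 = -19.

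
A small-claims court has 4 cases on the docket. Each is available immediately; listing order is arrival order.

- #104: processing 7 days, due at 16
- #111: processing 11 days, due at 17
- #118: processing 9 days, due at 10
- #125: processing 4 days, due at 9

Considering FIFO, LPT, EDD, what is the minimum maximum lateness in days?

14

FIFO (arrival order): #104 #111 #118 #125.
#104: 0→7, due 16, lateness -9
#111: 7→18, due 17, lateness 1
#118: 18→27, due 10, lateness 17
#125: 27→31, due 9, lateness 22
Maximum = 22.
LPT (decreasing processing time): #111 #118 #104 #125.
#111: 0→11, due 17, lateness -6
#118: 11→20, due 10, lateness 10
#104: 20→27, due 16, lateness 11
#125: 27→31, due 9, lateness 22
Maximum = 22.
EDD (increasing due date): #125 #118 #104 #111.
#125: 0→4, due 9, lateness -5
#118: 4→13, due 10, lateness 3
#104: 13→20, due 16, lateness 4
#111: 20→31, due 17, lateness 14
Maximum = 14.
FIFO 22, LPT 22, EDD 14 → minimum 14.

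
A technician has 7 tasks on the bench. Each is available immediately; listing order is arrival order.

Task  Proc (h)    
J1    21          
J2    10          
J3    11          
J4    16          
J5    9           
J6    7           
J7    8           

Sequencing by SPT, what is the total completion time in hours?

268

SPT (increasing processing time): J6 J7 J5 J2 J3 J4 J1.
J6: 0→7
J7: 7→15
J5: 15→24
J2: 24→34
J3: 34→45
J4: 45→61
J1: 61→82
Sum = 7+15+24+34+45+61+82 = 268.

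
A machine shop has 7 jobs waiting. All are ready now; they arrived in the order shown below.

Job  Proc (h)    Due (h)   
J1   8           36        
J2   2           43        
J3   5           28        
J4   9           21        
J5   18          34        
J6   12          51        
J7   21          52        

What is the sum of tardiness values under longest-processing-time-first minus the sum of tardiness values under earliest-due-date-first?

LPT (decreasing processing time): J7 J5 J6 J4 J1 J3 J2.
J7: 0→21, due 52, tardiness 0
J5: 21→39, due 34, tardiness 5
J6: 39→51, due 51, tardiness 0
J4: 51→60, due 21, tardiness 39
J1: 60→68, due 36, tardiness 32
J3: 68→73, due 28, tardiness 45
J2: 73→75, due 43, tardiness 32
Sum = 0+5+0+39+32+45+32 = 153.
EDD (increasing due date): J4 J3 J5 J1 J2 J6 J7.
J4: 0→9, due 21, tardiness 0
J3: 9→14, due 28, tardiness 0
J5: 14→32, due 34, tardiness 0
J1: 32→40, due 36, tardiness 4
J2: 40→42, due 43, tardiness 0
J6: 42→54, due 51, tardiness 3
J7: 54→75, due 52, tardiness 23
Sum = 0+0+0+4+0+3+23 = 30.
Difference = 153 − 30 = 123.

123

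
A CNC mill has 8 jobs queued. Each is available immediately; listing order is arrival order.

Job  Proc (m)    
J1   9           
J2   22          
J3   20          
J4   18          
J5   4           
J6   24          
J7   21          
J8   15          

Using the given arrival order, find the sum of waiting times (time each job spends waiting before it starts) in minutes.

FIFO (arrival order): J1 J2 J3 J4 J5 J6 J7 J8.
J1: waits 0, runs 0→9
J2: waits 9, runs 9→31
J3: waits 31, runs 31→51
J4: waits 51, runs 51→69
J5: waits 69, runs 69→73
J6: waits 73, runs 73→97
J7: waits 97, runs 97→118
J8: waits 118, runs 118→133
Sum = 0+9+31+51+69+73+97+118 = 448.

448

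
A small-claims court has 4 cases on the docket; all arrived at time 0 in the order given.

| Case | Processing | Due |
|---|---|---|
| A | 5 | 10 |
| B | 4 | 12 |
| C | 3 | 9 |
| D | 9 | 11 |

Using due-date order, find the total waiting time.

28

EDD (increasing due date): C A D B.
C: waits 0, runs 0→3
A: waits 3, runs 3→8
D: waits 8, runs 8→17
B: waits 17, runs 17→21
Sum = 0+3+8+17 = 28.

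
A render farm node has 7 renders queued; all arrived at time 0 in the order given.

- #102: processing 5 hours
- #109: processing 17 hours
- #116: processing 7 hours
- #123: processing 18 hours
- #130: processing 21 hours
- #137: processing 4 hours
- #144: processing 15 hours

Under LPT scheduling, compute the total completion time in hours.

435

LPT (decreasing processing time): #130 #123 #109 #144 #116 #102 #137.
#130: 0→21
#123: 21→39
#109: 39→56
#144: 56→71
#116: 71→78
#102: 78→83
#137: 83→87
Sum = 21+39+56+71+78+83+87 = 435.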